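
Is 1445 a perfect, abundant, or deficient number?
deficient

Proper divisors of 1445: sum = 1 + 5 + 17 + 85 + 289 = 397
Since 397 < 1445, 1445 is deficient.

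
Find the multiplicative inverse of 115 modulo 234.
175

gcd(115, 234) = 1, so the inverse exists.
Extended Euclidean algorithm on (234, 115):
234 = 2 × 115 + 4  ⟹  4 = (1)·234 + (-2)·115
115 = 28 × 4 + 3  ⟹  3 = (-28)·234 + (57)·115
4 = 1 × 3 + 1  ⟹  1 = (29)·234 + (-59)·115
So (-59)·115 ≡ 1 (mod 234), i.e. 115^(-1) ≡ -59 ≡ 175 (mod 234).
Check: 115 × 175 = 20125 ≡ 1 (mod 234)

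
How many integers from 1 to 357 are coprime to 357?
192

357 = 3 × 7 × 17
φ(n) = n × ∏(1 - 1/p) for each prime p dividing n
φ(357) = 357 × (1 - 1/3) × (1 - 1/7) × (1 - 1/17) = 192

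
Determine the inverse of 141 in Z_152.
69

gcd(141, 152) = 1, so the inverse exists.
Extended Euclidean algorithm on (152, 141):
152 = 1 × 141 + 11  ⟹  11 = (1)·152 + (-1)·141
141 = 12 × 11 + 9  ⟹  9 = (-12)·152 + (13)·141
11 = 1 × 9 + 2  ⟹  2 = (13)·152 + (-14)·141
9 = 4 × 2 + 1  ⟹  1 = (-64)·152 + (69)·141
So (69)·141 ≡ 1 (mod 152), i.e. 141^(-1) ≡ 69 (mod 152).
Check: 141 × 69 = 9729 ≡ 1 (mod 152)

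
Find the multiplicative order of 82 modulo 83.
2

83 is prime, so ord(82) divides φ(83) = 82.
Divisors of 82: 1, 2, 41, 82.
Repeated squaring: 82^1 ≡ 82, 82^2 ≡ 1, 82^4 ≡ 1, 82^8 ≡ 1, 82^16 ≡ 1, 82^32 ≡ 1, 82^64 ≡ 1 (mod 83).
Test 82^d mod 83 for each divisor d in increasing order:
82^1 ≡ 82
82^2 ≡ 1  ← first divisor giving 1
The order is 2.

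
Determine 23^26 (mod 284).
233

Repeated squaring. Binary of 26 = 11010.
23^1 ≡ 23 (mod 284); 23^2 ≡ 245 (mod 284); 23^4 ≡ 101 (mod 284); 23^8 ≡ 261 (mod 284); 23^16 ≡ 245 (mod 284)
23^26 = 23^2 × 23^8 × 23^16 ≡ 233 (mod 284)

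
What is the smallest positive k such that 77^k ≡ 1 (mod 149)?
148

149 is prime, so ord(77) divides φ(149) = 148.
Divisors of 148: 1, 2, 4, 37, 74, 148.
Repeated squaring: 77^1 ≡ 77, 77^2 ≡ 118, 77^4 ≡ 67, 77^8 ≡ 19, 77^16 ≡ 63, 77^32 ≡ 95, 77^64 ≡ 85, 77^128 ≡ 73 (mod 149).
Test 77^d mod 149 for each divisor d in increasing order:
77^1 ≡ 77
77^2 ≡ 118
77^4 ≡ 67
77^37 = 77^32·77^4·77^1 ≡ 44
77^74 = 77^64·77^8·77^2 ≡ 148
77^148 = 77^128·77^16·77^4 ≡ 1  ← first divisor giving 1
The order is 148.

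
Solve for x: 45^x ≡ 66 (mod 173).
167

Baby-step giant-step with step n = ⌈√173⌉ = 14.
Baby steps 45^j mod 173 (j:value) for j=0..13: 0:1, 1:45, 2:122, 3:127, 4:6, 5:97, 6:40, 7:70, 8:36, 9:63, 10:67, 11:74, 12:43, 13:32.
Giant-step multiplier: 45^(-14) ≡ 45^(172-14) = 45^158 ≡ 34 (mod 173).
Giant steps γ_i = 66·34^i mod 173: γ_0=66, γ_1=168, γ_2=3, γ_3=102, γ_4=8, γ_5=99, γ_6=79, γ_7=91, γ_8=153, γ_9=12, γ_10=62, γ_11=32 (in table at j=13).
x = i·n + j = 11·14 + 13 = 167.
Check: 45^167 ≡ 66 (mod 173).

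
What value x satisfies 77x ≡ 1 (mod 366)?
347

gcd(77, 366) = 1, so the inverse exists.
Extended Euclidean algorithm on (366, 77):
366 = 4 × 77 + 58  ⟹  58 = (1)·366 + (-4)·77
77 = 1 × 58 + 19  ⟹  19 = (-1)·366 + (5)·77
58 = 3 × 19 + 1  ⟹  1 = (4)·366 + (-19)·77
So (-19)·77 ≡ 1 (mod 366), i.e. 77^(-1) ≡ -19 ≡ 347 (mod 366).
Check: 77 × 347 = 26719 ≡ 1 (mod 366)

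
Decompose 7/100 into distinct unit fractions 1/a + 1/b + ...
1/15 + 1/300

Greedy algorithm:
7/100: ceiling(100/7) = 15, use 1/15
1/300: ceiling(300/1) = 300, use 1/300
Result: 7/100 = 1/15 + 1/300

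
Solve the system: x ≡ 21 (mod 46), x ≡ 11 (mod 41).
1815

Using Chinese Remainder Theorem:
M = 46 × 41 = 1886
M1 = 41, M2 = 46
y1 = 41^(-1) mod 46 = 9
y2 = 46^(-1) mod 41 = 33
x = (21×41×9 + 11×46×33) mod 1886 = 1815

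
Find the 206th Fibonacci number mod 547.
504

Matrix identity: Q^n = [[F_(n+1), F_n], [F_n, F_(n-1)]] with Q = [[1,1],[1,0]].
n = 206 = 11001110₂. Square-and-multiply, entries mod 547:
Q^1 = [[1,1],[1,0]]
Q^3 = (Q^1)²·Q = [[3,2],[2,1]]
Q^6 = (Q^3)² = [[13,8],[8,5]]
Q^12 = (Q^6)² = [[233,144],[144,89]]
Q^25 = (Q^12)²·Q = [[506,86],[86,420]]
Q^51 = (Q^25)²·Q = [[99,325],[325,321]]
Q^103 = (Q^51)²·Q = [[306,9],[9,297]]
Q^206 = (Q^103)² = [[180,504],[504,223]]
F_206 mod 547 = Q^206[0][1] = 504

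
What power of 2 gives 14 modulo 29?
13

Baby-step giant-step with step n = ⌈√29⌉ = 6.
Baby steps 2^j mod 29 (j:value) for j=0..5: 0:1, 1:2, 2:4, 3:8, 4:16, 5:3.
Giant-step multiplier: 2^(-6) ≡ 2^(28-6) = 2^22 ≡ 5 (mod 29).
Giant steps γ_i = 14·5^i mod 29: γ_0=14, γ_1=12, γ_2=2 (in table at j=1).
x = i·n + j = 2·6 + 1 = 13.
Check: 2^13 ≡ 14 (mod 29).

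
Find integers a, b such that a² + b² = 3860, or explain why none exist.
4² + 62² (a=4, b=62)

Factorization: 3860 = 2^2 × 5 × 193
By Fermat: n is sum of two squares iff every prime p ≡ 3 (mod 4) appears to even power.
All primes ≡ 3 (mod 4) appear to even power.
Search a = 0, 1, 2, … for 3860 - a² a perfect square: first hit at a = 4: 3860 - 16 = 3844 = 62².
3860 = 4² + 62² = 16 + 3844 ✓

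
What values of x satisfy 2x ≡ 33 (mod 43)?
x ≡ 38 (mod 43)

gcd(2, 43) = 1, which divides 33, so solutions exist.
Find 2^(-1) mod 43 by the extended Euclidean algorithm:
43 = 21 × 2 + 1  ⟹  1 = (1)·43 + (-21)·2
So (-21)·2 ≡ 1 (mod 43), i.e. 2^(-1) ≡ -21 ≡ 22 (mod 43).
x ≡ 22 × 33 = 726 ≡ 38 (mod 43).
Check: 2 × 38 = 76 ≡ 33 (mod 43).
Unique solution: x ≡ 38 (mod 43)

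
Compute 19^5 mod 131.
68

Repeated squaring. Binary of 5 = 101.
19^1 ≡ 19 (mod 131); 19^2 ≡ 99 (mod 131); 19^4 ≡ 107 (mod 131)
19^5 = 19^1 × 19^4 ≡ 68 (mod 131)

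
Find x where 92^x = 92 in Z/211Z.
1

Baby-step giant-step with step n = ⌈√211⌉ = 15.
Baby steps 92^j mod 211 (j:value) for j=0..14: 0:1, 1:92, 2:24, 3:98, 4:154, 5:31, 6:109, 7:111, 8:84, 9:132, 10:117, 11:3, 12:65, 13:72, 14:83.
h = 92 is already in the table at j=1, so x = 1.
Check: 92^1 ≡ 92 (mod 211).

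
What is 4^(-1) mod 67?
17

gcd(4, 67) = 1, so the inverse exists.
Extended Euclidean algorithm on (67, 4):
67 = 16 × 4 + 3  ⟹  3 = (1)·67 + (-16)·4
4 = 1 × 3 + 1  ⟹  1 = (-1)·67 + (17)·4
So (17)·4 ≡ 1 (mod 67), i.e. 4^(-1) ≡ 17 (mod 67).
Check: 4 × 17 = 68 ≡ 1 (mod 67)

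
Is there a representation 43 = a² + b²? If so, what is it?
Not possible

Factorization: 43 = 43
By Fermat: n is sum of two squares iff every prime p ≡ 3 (mod 4) appears to even power.
Prime(s) ≡ 3 (mod 4) with odd exponent: [(43, 1)]
Therefore 43 cannot be expressed as a² + b².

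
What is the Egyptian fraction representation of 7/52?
1/8 + 1/104

Greedy algorithm:
7/52: ceiling(52/7) = 8, use 1/8
1/104: ceiling(104/1) = 104, use 1/104
Result: 7/52 = 1/8 + 1/104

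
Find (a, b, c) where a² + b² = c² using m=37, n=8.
(1305, 592, 1433)

Euclid's formula: a = m² - n², b = 2mn, c = m² + n²
m = 37, n = 8
a = 37² - 8² = 1369 - 64 = 1305
b = 2 × 37 × 8 = 592
c = 37² + 8² = 1369 + 64 = 1433
Verification: 1305² + 592² = 1703025 + 350464 = 2053489 = 1433² ✓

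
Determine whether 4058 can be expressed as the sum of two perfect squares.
43² + 47² (a=43, b=47)

Factorization: 4058 = 2 × 2029
By Fermat: n is sum of two squares iff every prime p ≡ 3 (mod 4) appears to even power.
All primes ≡ 3 (mod 4) appear to even power.
Search a = 0, 1, 2, … for 4058 - a² a perfect square: first hit at a = 43: 4058 - 1849 = 2209 = 47².
4058 = 43² + 47² = 1849 + 2209 ✓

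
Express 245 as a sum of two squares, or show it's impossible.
7² + 14² (a=7, b=14)

Factorization: 245 = 5 × 7^2
By Fermat: n is sum of two squares iff every prime p ≡ 3 (mod 4) appears to even power.
All primes ≡ 3 (mod 4) appear to even power.
Search a = 0, 1, 2, … for 245 - a² a perfect square: first hit at a = 7: 245 - 49 = 196 = 14².
245 = 7² + 14² = 49 + 196 ✓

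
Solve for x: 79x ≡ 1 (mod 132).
127

gcd(79, 132) = 1, so the inverse exists.
Extended Euclidean algorithm on (132, 79):
132 = 1 × 79 + 53  ⟹  53 = (1)·132 + (-1)·79
79 = 1 × 53 + 26  ⟹  26 = (-1)·132 + (2)·79
53 = 2 × 26 + 1  ⟹  1 = (3)·132 + (-5)·79
So (-5)·79 ≡ 1 (mod 132), i.e. 79^(-1) ≡ -5 ≡ 127 (mod 132).
Check: 79 × 127 = 10033 ≡ 1 (mod 132)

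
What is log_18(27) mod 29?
9

Baby-step giant-step with step n = ⌈√29⌉ = 6.
Baby steps 18^j mod 29 (j:value) for j=0..5: 0:1, 1:18, 2:5, 3:3, 4:25, 5:15.
Giant-step multiplier: 18^(-6) ≡ 18^(28-6) = 18^22 ≡ 13 (mod 29).
Giant steps γ_i = 27·13^i mod 29: γ_0=27, γ_1=3 (in table at j=3).
x = i·n + j = 1·6 + 3 = 9.
Check: 18^9 ≡ 27 (mod 29).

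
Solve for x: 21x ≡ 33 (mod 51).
x ≡ 4 (mod 17)

gcd(21, 51) = 3, which divides 33, so solutions exist.
Divide through by 3: 7x ≡ 11 (mod 17).
Find 7^(-1) mod 17 by the extended Euclidean algorithm:
17 = 2 × 7 + 3  ⟹  3 = (1)·17 + (-2)·7
7 = 2 × 3 + 1  ⟹  1 = (-2)·17 + (5)·7
So (5)·7 ≡ 1 (mod 17), i.e. 7^(-1) ≡ 5 (mod 17).
x ≡ 5 × 11 = 55 ≡ 4 (mod 17).
Check: 21 × 4 = 84 ≡ 33 (mod 51).
x ≡ 4 (mod 17), giving 3 solutions mod 51.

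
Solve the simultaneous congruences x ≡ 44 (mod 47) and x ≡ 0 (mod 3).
138

Using Chinese Remainder Theorem:
M = 47 × 3 = 141
M1 = 3, M2 = 47
y1 = 3^(-1) mod 47 = 16
y2 = 47^(-1) mod 3 = 2
x = (44×3×16 + 0×47×2) mod 141 = 138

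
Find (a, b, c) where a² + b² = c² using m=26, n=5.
(651, 260, 701)

Euclid's formula: a = m² - n², b = 2mn, c = m² + n²
m = 26, n = 5
a = 26² - 5² = 676 - 25 = 651
b = 2 × 26 × 5 = 260
c = 26² + 5² = 676 + 25 = 701
Verification: 651² + 260² = 423801 + 67600 = 491401 = 701² ✓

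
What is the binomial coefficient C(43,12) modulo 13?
0

Using Lucas' theorem:
Write n=43 and k=12 in base 13:
n in base 13: [3, 4]
k in base 13: [0, 12]
C(43,12) mod 13 = ∏ C(n_i, k_i) mod 13
Digit binomials (mod 13): C(3,0) = 1; C(4,12) = 0 (k_i > n_i)
Product: 1 × 0 = 0 ≡ 0 (mod 13)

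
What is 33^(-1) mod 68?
33

gcd(33, 68) = 1, so the inverse exists.
Extended Euclidean algorithm on (68, 33):
68 = 2 × 33 + 2  ⟹  2 = (1)·68 + (-2)·33
33 = 16 × 2 + 1  ⟹  1 = (-16)·68 + (33)·33
So (33)·33 ≡ 1 (mod 68), i.e. 33^(-1) ≡ 33 (mod 68).
Check: 33 × 33 = 1089 ≡ 1 (mod 68)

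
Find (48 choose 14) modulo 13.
1

Using Lucas' theorem:
Write n=48 and k=14 in base 13:
n in base 13: [3, 9]
k in base 13: [1, 1]
C(48,14) mod 13 = ∏ C(n_i, k_i) mod 13
Digit binomials (mod 13): C(3,1) = 3; C(9,1) = 9
Product: 3 × 9 = 27 ≡ 1 (mod 13)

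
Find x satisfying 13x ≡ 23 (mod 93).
x ≡ 59 (mod 93)

gcd(13, 93) = 1, which divides 23, so solutions exist.
Find 13^(-1) mod 93 by the extended Euclidean algorithm:
93 = 7 × 13 + 2  ⟹  2 = (1)·93 + (-7)·13
13 = 6 × 2 + 1  ⟹  1 = (-6)·93 + (43)·13
So (43)·13 ≡ 1 (mod 93), i.e. 13^(-1) ≡ 43 (mod 93).
x ≡ 43 × 23 = 989 ≡ 59 (mod 93).
Check: 13 × 59 = 767 ≡ 23 (mod 93).
Unique solution: x ≡ 59 (mod 93)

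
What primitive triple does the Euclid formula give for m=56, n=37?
(1767, 4144, 4505)

Euclid's formula: a = m² - n², b = 2mn, c = m² + n²
m = 56, n = 37
a = 56² - 37² = 3136 - 1369 = 1767
b = 2 × 56 × 37 = 4144
c = 56² + 37² = 3136 + 1369 = 4505
Verification: 1767² + 4144² = 3122289 + 17172736 = 20295025 = 4505² ✓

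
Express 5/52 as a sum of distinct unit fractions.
1/11 + 1/191 + 1/109252

Greedy algorithm:
5/52: ceiling(52/5) = 11, use 1/11
3/572: ceiling(572/3) = 191, use 1/191
1/109252: ceiling(109252/1) = 109252, use 1/109252
Result: 5/52 = 1/11 + 1/191 + 1/109252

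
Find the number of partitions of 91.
64112359

p(n) counts ways to write n as a sum of positive integers (order ignored).
Euler's pentagonal recurrence: p(k) = p(k-1) + p(k-2) - p(k-5) - p(k-7) + p(k-12) + p(k-15) - ... (offsets j(3j∓1)/2, signs ++--, p(0)=1, p(<0)=0).
DP table for k = 0..90: p(0)=1, p(1)=1, p(2)=2, p(3)=3, p(4)=5, p(5)=7, p(6)=11, p(7)=15, p(8)=22, p(9)=30, p(10)=42, p(11)=56, p(12)=77, p(13)=101, p(14)=135, p(15)=176, p(16)=231, p(17)=297, p(18)=385, p(19)=490, p(20)=627, p(21)=792, p(22)=1002, p(23)=1255, p(24)=1575, p(25)=1958, p(26)=2436, p(27)=3010, p(28)=3718, p(29)=4565, p(30)=5604, p(31)=6842, p(32)=8349, p(33)=10143, p(34)=12310, p(35)=14883, p(36)=17977, p(37)=21637, p(38)=26015, p(39)=31185, p(40)=37338, p(41)=44583, p(42)=53174, p(43)=63261, p(44)=75175, p(45)=89134, p(46)=105558, p(47)=124754, p(48)=147273, p(49)=173525, p(50)=204226, p(51)=239943, p(52)=281589, p(53)=329931, p(54)=386155, p(55)=451276, p(56)=526823, p(57)=614154, p(58)=715220, p(59)=831820, p(60)=966467, p(61)=1121505, p(62)=1300156, p(63)=1505499, p(64)=1741630, p(65)=2012558, p(66)=2323520, p(67)=2679689, p(68)=3087735, p(69)=3554345, p(70)=4087968, p(71)=4697205, p(72)=5392783, p(73)=6185689, p(74)=7089500, p(75)=8118264, p(76)=9289091, p(77)=10619863, p(78)=12132164, p(79)=13848650, p(80)=15796476, p(81)=18004327, p(82)=20506255, p(83)=23338469, p(84)=26543660, p(85)=30167357, p(86)=34262962, p(87)=38887673, p(88)=44108109, p(89)=49995925, p(90)=56634173.
Final step: p(91) = p(90) + p(89) - p(86) - p(84) + p(79) + p(76) - p(69) - p(65) + p(56) + p(51) - p(40) - p(34) + p(21) + p(14)
= 56634173 + 49995925 - 34262962 - 26543660 + 13848650 + 9289091 - 3554345 - 2012558 + 526823 + 239943 - 37338 - 12310 + 792 + 135
= 64112359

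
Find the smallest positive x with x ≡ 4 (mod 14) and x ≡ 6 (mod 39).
396

Using Chinese Remainder Theorem:
M = 14 × 39 = 546
M1 = 39, M2 = 14
y1 = 39^(-1) mod 14 = 9
y2 = 14^(-1) mod 39 = 14
x = (4×39×9 + 6×14×14) mod 546 = 396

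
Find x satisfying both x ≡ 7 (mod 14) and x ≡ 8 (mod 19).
217

Using Chinese Remainder Theorem:
M = 14 × 19 = 266
M1 = 19, M2 = 14
y1 = 19^(-1) mod 14 = 3
y2 = 14^(-1) mod 19 = 15
x = (7×19×3 + 8×14×15) mod 266 = 217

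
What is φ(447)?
296

447 = 3 × 149
φ(n) = n × ∏(1 - 1/p) for each prime p dividing n
φ(447) = 447 × (1 - 1/3) × (1 - 1/149) = 296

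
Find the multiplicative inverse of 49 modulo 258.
79

gcd(49, 258) = 1, so the inverse exists.
Extended Euclidean algorithm on (258, 49):
258 = 5 × 49 + 13  ⟹  13 = (1)·258 + (-5)·49
49 = 3 × 13 + 10  ⟹  10 = (-3)·258 + (16)·49
13 = 1 × 10 + 3  ⟹  3 = (4)·258 + (-21)·49
10 = 3 × 3 + 1  ⟹  1 = (-15)·258 + (79)·49
So (79)·49 ≡ 1 (mod 258), i.e. 49^(-1) ≡ 79 (mod 258).
Check: 49 × 79 = 3871 ≡ 1 (mod 258)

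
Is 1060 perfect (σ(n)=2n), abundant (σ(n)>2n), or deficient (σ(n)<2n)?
abundant

Proper divisors of 1060: sum = 1 + 2 + 4 + 5 + 10 + 20 + 53 + 106 + 212 + 265 + 530 = 1208
Since 1208 > 1060, 1060 is abundant.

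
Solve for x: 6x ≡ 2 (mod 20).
x ≡ 7 (mod 10)

gcd(6, 20) = 2, which divides 2, so solutions exist.
Divide through by 2: 3x ≡ 1 (mod 10).
Find 3^(-1) mod 10 by the extended Euclidean algorithm:
10 = 3 × 3 + 1  ⟹  1 = (1)·10 + (-3)·3
So (-3)·3 ≡ 1 (mod 10), i.e. 3^(-1) ≡ -3 ≡ 7 (mod 10).
x ≡ 7 × 1 = 7 ≡ 7 (mod 10).
Check: 6 × 7 = 42 ≡ 2 (mod 20).
x ≡ 7 (mod 10), giving 2 solutions mod 20.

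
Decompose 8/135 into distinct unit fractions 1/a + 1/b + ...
1/17 + 1/2295

Greedy algorithm:
8/135: ceiling(135/8) = 17, use 1/17
1/2295: ceiling(2295/1) = 2295, use 1/2295
Result: 8/135 = 1/17 + 1/2295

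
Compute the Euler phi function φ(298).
148

298 = 2 × 149
φ(n) = n × ∏(1 - 1/p) for each prime p dividing n
φ(298) = 298 × (1 - 1/2) × (1 - 1/149) = 148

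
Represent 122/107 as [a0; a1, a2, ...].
[1; 7, 7, 2]

Euclidean algorithm steps:
122 = 1 × 107 + 15
107 = 7 × 15 + 2
15 = 7 × 2 + 1
2 = 2 × 1 + 0
Continued fraction: [1; 7, 7, 2]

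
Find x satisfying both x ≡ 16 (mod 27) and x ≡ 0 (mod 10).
70

Using Chinese Remainder Theorem:
M = 27 × 10 = 270
M1 = 10, M2 = 27
y1 = 10^(-1) mod 27 = 19
y2 = 27^(-1) mod 10 = 3
x = (16×10×19 + 0×27×3) mod 270 = 70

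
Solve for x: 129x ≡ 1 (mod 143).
51

gcd(129, 143) = 1, so the inverse exists.
Extended Euclidean algorithm on (143, 129):
143 = 1 × 129 + 14  ⟹  14 = (1)·143 + (-1)·129
129 = 9 × 14 + 3  ⟹  3 = (-9)·143 + (10)·129
14 = 4 × 3 + 2  ⟹  2 = (37)·143 + (-41)·129
3 = 1 × 2 + 1  ⟹  1 = (-46)·143 + (51)·129
So (51)·129 ≡ 1 (mod 143), i.e. 129^(-1) ≡ 51 (mod 143).
Check: 129 × 51 = 6579 ≡ 1 (mod 143)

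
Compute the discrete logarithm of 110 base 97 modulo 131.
57

Baby-step giant-step with step n = ⌈√131⌉ = 12.
Baby steps 97^j mod 131 (j:value) for j=0..11: 0:1, 1:97, 2:108, 3:127, 4:5, 5:92, 6:16, 7:111, 8:25, 9:67, 10:80, 11:31.
Giant-step multiplier: 97^(-12) ≡ 97^(130-12) = 97^118 ≡ 109 (mod 131).
Giant steps γ_i = 110·109^i mod 131: γ_0=110, γ_1=69, γ_2=54, γ_3=122, γ_4=67 (in table at j=9).
x = i·n + j = 4·12 + 9 = 57.
Check: 97^57 ≡ 110 (mod 131).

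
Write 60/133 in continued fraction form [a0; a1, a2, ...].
[0; 2, 4, 1, 1, 1, 1, 2]

Euclidean algorithm steps:
60 = 0 × 133 + 60
133 = 2 × 60 + 13
60 = 4 × 13 + 8
13 = 1 × 8 + 5
8 = 1 × 5 + 3
5 = 1 × 3 + 2
3 = 1 × 2 + 1
2 = 2 × 1 + 0
Continued fraction: [0; 2, 4, 1, 1, 1, 1, 2]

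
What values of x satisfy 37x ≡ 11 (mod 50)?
x ≡ 3 (mod 50)

gcd(37, 50) = 1, which divides 11, so solutions exist.
Find 37^(-1) mod 50 by the extended Euclidean algorithm:
50 = 1 × 37 + 13  ⟹  13 = (1)·50 + (-1)·37
37 = 2 × 13 + 11  ⟹  11 = (-2)·50 + (3)·37
13 = 1 × 11 + 2  ⟹  2 = (3)·50 + (-4)·37
11 = 5 × 2 + 1  ⟹  1 = (-17)·50 + (23)·37
So (23)·37 ≡ 1 (mod 50), i.e. 37^(-1) ≡ 23 (mod 50).
x ≡ 23 × 11 = 253 ≡ 3 (mod 50).
Check: 37 × 3 = 111 ≡ 11 (mod 50).
Unique solution: x ≡ 3 (mod 50)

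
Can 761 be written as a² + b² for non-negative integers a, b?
19² + 20² (a=19, b=20)

Factorization: 761 = 761
By Fermat: n is sum of two squares iff every prime p ≡ 3 (mod 4) appears to even power.
All primes ≡ 3 (mod 4) appear to even power.
Search a = 0, 1, 2, … for 761 - a² a perfect square: first hit at a = 19: 761 - 361 = 400 = 20².
761 = 19² + 20² = 361 + 400 ✓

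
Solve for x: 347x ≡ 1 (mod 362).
193

gcd(347, 362) = 1, so the inverse exists.
Extended Euclidean algorithm on (362, 347):
362 = 1 × 347 + 15  ⟹  15 = (1)·362 + (-1)·347
347 = 23 × 15 + 2  ⟹  2 = (-23)·362 + (24)·347
15 = 7 × 2 + 1  ⟹  1 = (162)·362 + (-169)·347
So (-169)·347 ≡ 1 (mod 362), i.e. 347^(-1) ≡ -169 ≡ 193 (mod 362).
Check: 347 × 193 = 66971 ≡ 1 (mod 362)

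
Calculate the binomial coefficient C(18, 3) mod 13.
10

Using Lucas' theorem:
Write n=18 and k=3 in base 13:
n in base 13: [1, 5]
k in base 13: [0, 3]
C(18,3) mod 13 = ∏ C(n_i, k_i) mod 13
Digit binomials (mod 13): C(1,0) = 1; C(5,3) = 10
Product: 1 × 10 = 10 ≡ 10 (mod 13)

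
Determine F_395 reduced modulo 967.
908

Matrix identity: Q^n = [[F_(n+1), F_n], [F_n, F_(n-1)]] with Q = [[1,1],[1,0]].
n = 395 = 110001011₂. Square-and-multiply, entries mod 967:
Q^1 = [[1,1],[1,0]]
Q^3 = (Q^1)²·Q = [[3,2],[2,1]]
Q^6 = (Q^3)² = [[13,8],[8,5]]
Q^12 = (Q^6)² = [[233,144],[144,89]]
Q^24 = (Q^12)² = [[566,919],[919,614]]
Q^49 = (Q^24)²·Q = [[95,649],[649,413]]
Q^98 = (Q^49)² = [[878,912],[912,933]]
Q^197 = (Q^98)²·Q = [[305,309],[309,963]]
Q^395 = (Q^197)²·Q = [[118,908],[908,177]]
F_395 mod 967 = Q^395[0][1] = 908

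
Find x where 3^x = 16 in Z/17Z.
8

Baby-step giant-step with step n = ⌈√17⌉ = 5.
Baby steps 3^j mod 17 (j:value) for j=0..4: 0:1, 1:3, 2:9, 3:10, 4:13.
Giant-step multiplier: 3^(-5) ≡ 3^(16-5) = 3^11 ≡ 7 (mod 17).
Giant steps γ_i = 16·7^i mod 17: γ_0=16, γ_1=10 (in table at j=3).
x = i·n + j = 1·5 + 3 = 8.
Check: 3^8 ≡ 16 (mod 17).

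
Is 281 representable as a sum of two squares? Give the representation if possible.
5² + 16² (a=5, b=16)

Factorization: 281 = 281
By Fermat: n is sum of two squares iff every prime p ≡ 3 (mod 4) appears to even power.
All primes ≡ 3 (mod 4) appear to even power.
Search a = 0, 1, 2, … for 281 - a² a perfect square: first hit at a = 5: 281 - 25 = 256 = 16².
281 = 5² + 16² = 25 + 256 ✓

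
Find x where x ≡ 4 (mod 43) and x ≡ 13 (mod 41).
1079

Using Chinese Remainder Theorem:
M = 43 × 41 = 1763
M1 = 41, M2 = 43
y1 = 41^(-1) mod 43 = 21
y2 = 43^(-1) mod 41 = 21
x = (4×41×21 + 13×43×21) mod 1763 = 1079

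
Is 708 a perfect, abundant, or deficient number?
abundant

Proper divisors of 708: sum = 1 + 2 + 3 + 4 + 6 + 12 + 59 + 118 + 177 + 236 + 354 = 972
Since 972 > 708, 708 is abundant.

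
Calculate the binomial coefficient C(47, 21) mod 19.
15

Using Lucas' theorem:
Write n=47 and k=21 in base 19:
n in base 19: [2, 9]
k in base 19: [1, 2]
C(47,21) mod 19 = ∏ C(n_i, k_i) mod 19
Digit binomials (mod 19): C(2,1) = 2; C(9,2) = 36 ≡ 17
Product: 2 × 17 = 34 ≡ 15 (mod 19)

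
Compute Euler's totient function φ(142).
70

142 = 2 × 71
φ(n) = n × ∏(1 - 1/p) for each prime p dividing n
φ(142) = 142 × (1 - 1/2) × (1 - 1/71) = 70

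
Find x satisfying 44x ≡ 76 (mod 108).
x ≡ 14 (mod 27)

gcd(44, 108) = 4, which divides 76, so solutions exist.
Divide through by 4: 11x ≡ 19 (mod 27).
Find 11^(-1) mod 27 by the extended Euclidean algorithm:
27 = 2 × 11 + 5  ⟹  5 = (1)·27 + (-2)·11
11 = 2 × 5 + 1  ⟹  1 = (-2)·27 + (5)·11
So (5)·11 ≡ 1 (mod 27), i.e. 11^(-1) ≡ 5 (mod 27).
x ≡ 5 × 19 = 95 ≡ 14 (mod 27).
Check: 44 × 14 = 616 ≡ 76 (mod 108).
x ≡ 14 (mod 27), giving 4 solutions mod 108.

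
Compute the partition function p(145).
24908858009

p(n) counts ways to write n as a sum of positive integers (order ignored).
Euler's pentagonal recurrence: p(k) = p(k-1) + p(k-2) - p(k-5) - p(k-7) + p(k-12) + p(k-15) - ... (offsets j(3j∓1)/2, signs ++--, p(0)=1, p(<0)=0).
DP table for k = 0..144: p(0)=1, p(1)=1, p(2)=2, p(3)=3, p(4)=5, p(5)=7, p(6)=11, p(7)=15, p(8)=22, p(9)=30, p(10)=42, p(11)=56, p(12)=77, p(13)=101, p(14)=135, p(15)=176, p(16)=231, p(17)=297, p(18)=385, p(19)=490, p(20)=627, p(21)=792, p(22)=1002, p(23)=1255, p(24)=1575, p(25)=1958, p(26)=2436, p(27)=3010, p(28)=3718, p(29)=4565, p(30)=5604, p(31)=6842, p(32)=8349, p(33)=10143, p(34)=12310, p(35)=14883, p(36)=17977, p(37)=21637, p(38)=26015, p(39)=31185, p(40)=37338, p(41)=44583, p(42)=53174, p(43)=63261, p(44)=75175, p(45)=89134, p(46)=105558, p(47)=124754, p(48)=147273, p(49)=173525, p(50)=204226, p(51)=239943, p(52)=281589, p(53)=329931, p(54)=386155, p(55)=451276, p(56)=526823, p(57)=614154, p(58)=715220, p(59)=831820, p(60)=966467, p(61)=1121505, p(62)=1300156, p(63)=1505499, p(64)=1741630, p(65)=2012558, p(66)=2323520, p(67)=2679689, p(68)=3087735, p(69)=3554345, p(70)=4087968, p(71)=4697205, p(72)=5392783, p(73)=6185689, p(74)=7089500, p(75)=8118264, p(76)=9289091, p(77)=10619863, p(78)=12132164, p(79)=13848650, p(80)=15796476, p(81)=18004327, p(82)=20506255, p(83)=23338469, p(84)=26543660, p(85)=30167357, p(86)=34262962, p(87)=38887673, p(88)=44108109, p(89)=49995925, p(90)=56634173, p(91)=64112359, p(92)=72533807, p(93)=82010177, p(94)=92669720, p(95)=104651419, p(96)=118114304, p(97)=133230930, p(98)=150198136, p(99)=169229875, p(100)=190569292, p(101)=214481126, p(102)=241265379, p(103)=271248950, p(104)=304801365, p(105)=342325709, p(106)=384276336, p(107)=431149389, p(108)=483502844, p(109)=541946240, p(110)=607163746, p(111)=679903203, p(112)=761002156, p(113)=851376628, p(114)=952050665, p(115)=1064144451, p(116)=1188908248, p(117)=1327710076, p(118)=1482074143, p(119)=1653668665, p(120)=1844349560, p(121)=2056148051, p(122)=2291320912, p(123)=2552338241, p(124)=2841940500, p(125)=3163127352, p(126)=3519222692, p(127)=3913864295, p(128)=4351078600, p(129)=4835271870, p(130)=5371315400, p(131)=5964539504, p(132)=6620830889, p(133)=7346629512, p(134)=8149040695, p(135)=9035836076, p(136)=10015581680, p(137)=11097645016, p(138)=12292341831, p(139)=13610949895, p(140)=15065878135, p(141)=16670689208, p(142)=18440293320, p(143)=20390982757, p(144)=22540654445.
Final step: p(145) = p(144) + p(143) - p(140) - p(138) + p(133) + p(130) - p(123) - p(119) + p(110) + p(105) - p(94) - p(88) + p(75) + p(68) - p(53) - p(45) + p(28) + p(19) - p(0)
= 22540654445 + 20390982757 - 15065878135 - 12292341831 + 7346629512 + 5371315400 - 2552338241 - 1653668665 + 607163746 + 342325709 - 92669720 - 44108109 + 8118264 + 3087735 - 329931 - 89134 + 3718 + 490 - 1
= 24908858009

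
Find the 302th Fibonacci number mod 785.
251

Matrix identity: Q^n = [[F_(n+1), F_n], [F_n, F_(n-1)]] with Q = [[1,1],[1,0]].
n = 302 = 100101110₂. Square-and-multiply, entries mod 785:
Q^1 = [[1,1],[1,0]]
Q^2 = (Q^1)² = [[2,1],[1,1]]
Q^4 = (Q^2)² = [[5,3],[3,2]]
Q^9 = (Q^4)²·Q = [[55,34],[34,21]]
Q^18 = (Q^9)² = [[256,229],[229,27]]
Q^37 = (Q^18)²·Q = [[664,227],[227,437]]
Q^75 = (Q^37)²·Q = [[527,230],[230,297]]
Q^151 = (Q^75)²·Q = [[479,144],[144,335]]
Q^302 = (Q^151)² = [[547,251],[251,296]]
F_302 mod 785 = Q^302[0][1] = 251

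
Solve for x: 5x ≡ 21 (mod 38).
x ≡ 27 (mod 38)

gcd(5, 38) = 1, which divides 21, so solutions exist.
Find 5^(-1) mod 38 by the extended Euclidean algorithm:
38 = 7 × 5 + 3  ⟹  3 = (1)·38 + (-7)·5
5 = 1 × 3 + 2  ⟹  2 = (-1)·38 + (8)·5
3 = 1 × 2 + 1  ⟹  1 = (2)·38 + (-15)·5
So (-15)·5 ≡ 1 (mod 38), i.e. 5^(-1) ≡ -15 ≡ 23 (mod 38).
x ≡ 23 × 21 = 483 ≡ 27 (mod 38).
Check: 5 × 27 = 135 ≡ 21 (mod 38).
Unique solution: x ≡ 27 (mod 38)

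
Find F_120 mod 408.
144

Matrix identity: Q^n = [[F_(n+1), F_n], [F_n, F_(n-1)]] with Q = [[1,1],[1,0]].
n = 120 = 1111000₂. Square-and-multiply, entries mod 408:
Q^1 = [[1,1],[1,0]]
Q^3 = (Q^1)²·Q = [[3,2],[2,1]]
Q^7 = (Q^3)²·Q = [[21,13],[13,8]]
Q^15 = (Q^7)²·Q = [[171,202],[202,377]]
Q^30 = (Q^15)² = [[277,128],[128,149]]
Q^60 = (Q^30)² = [[89,264],[264,233]]
Q^120 = (Q^60)² = [[97,144],[144,361]]
F_120 mod 408 = Q^120[0][1] = 144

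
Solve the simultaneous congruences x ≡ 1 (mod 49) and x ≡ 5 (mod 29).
295

Using Chinese Remainder Theorem:
M = 49 × 29 = 1421
M1 = 29, M2 = 49
y1 = 29^(-1) mod 49 = 22
y2 = 49^(-1) mod 29 = 16
x = (1×29×22 + 5×49×16) mod 1421 = 295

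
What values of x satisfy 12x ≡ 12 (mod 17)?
x ≡ 1 (mod 17)

gcd(12, 17) = 1, which divides 12, so solutions exist.
Find 12^(-1) mod 17 by the extended Euclidean algorithm:
17 = 1 × 12 + 5  ⟹  5 = (1)·17 + (-1)·12
12 = 2 × 5 + 2  ⟹  2 = (-2)·17 + (3)·12
5 = 2 × 2 + 1  ⟹  1 = (5)·17 + (-7)·12
So (-7)·12 ≡ 1 (mod 17), i.e. 12^(-1) ≡ -7 ≡ 10 (mod 17).
x ≡ 10 × 12 = 120 ≡ 1 (mod 17).
Check: 12 × 1 = 12 ≡ 12 (mod 17).
Unique solution: x ≡ 1 (mod 17)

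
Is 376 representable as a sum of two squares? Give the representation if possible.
Not possible

Factorization: 376 = 2^3 × 47
By Fermat: n is sum of two squares iff every prime p ≡ 3 (mod 4) appears to even power.
Prime(s) ≡ 3 (mod 4) with odd exponent: [(47, 1)]
Therefore 376 cannot be expressed as a² + b².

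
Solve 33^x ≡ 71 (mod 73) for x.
68

Baby-step giant-step with step n = ⌈√73⌉ = 9.
Baby steps 33^j mod 73 (j:value) for j=0..8: 0:1, 1:33, 2:67, 3:21, 4:36, 5:20, 6:3, 7:26, 8:55.
Giant-step multiplier: 33^(-9) ≡ 33^(72-9) = 33^63 ≡ 51 (mod 73).
Giant steps γ_i = 71·51^i mod 73: γ_0=71, γ_1=44, γ_2=54, γ_3=53, γ_4=2, γ_5=29, γ_6=19, γ_7=20 (in table at j=5).
x = i·n + j = 7·9 + 5 = 68.
Check: 33^68 ≡ 71 (mod 73).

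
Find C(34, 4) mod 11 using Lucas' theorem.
0

Using Lucas' theorem:
Write n=34 and k=4 in base 11:
n in base 11: [3, 1]
k in base 11: [0, 4]
C(34,4) mod 11 = ∏ C(n_i, k_i) mod 11
Digit binomials (mod 11): C(3,0) = 1; C(1,4) = 0 (k_i > n_i)
Product: 1 × 0 = 0 ≡ 0 (mod 11)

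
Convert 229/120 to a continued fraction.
[1; 1, 9, 1, 10]

Euclidean algorithm steps:
229 = 1 × 120 + 109
120 = 1 × 109 + 11
109 = 9 × 11 + 10
11 = 1 × 10 + 1
10 = 10 × 1 + 0
Continued fraction: [1; 1, 9, 1, 10]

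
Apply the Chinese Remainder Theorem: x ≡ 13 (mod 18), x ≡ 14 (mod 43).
229

Using Chinese Remainder Theorem:
M = 18 × 43 = 774
M1 = 43, M2 = 18
y1 = 43^(-1) mod 18 = 13
y2 = 18^(-1) mod 43 = 12
x = (13×43×13 + 14×18×12) mod 774 = 229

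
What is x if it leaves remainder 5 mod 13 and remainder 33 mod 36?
213

Using Chinese Remainder Theorem:
M = 13 × 36 = 468
M1 = 36, M2 = 13
y1 = 36^(-1) mod 13 = 4
y2 = 13^(-1) mod 36 = 25
x = (5×36×4 + 33×13×25) mod 468 = 213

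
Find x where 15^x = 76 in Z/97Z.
67

Baby-step giant-step with step n = ⌈√97⌉ = 10.
Baby steps 15^j mod 97 (j:value) for j=0..9: 0:1, 1:15, 2:31, 3:77, 4:88, 5:59, 6:12, 7:83, 8:81, 9:51.
Giant-step multiplier: 15^(-10) ≡ 15^(96-10) = 15^86 ≡ 44 (mod 97).
Giant steps γ_i = 76·44^i mod 97: γ_0=76, γ_1=46, γ_2=84, γ_3=10, γ_4=52, γ_5=57, γ_6=83 (in table at j=7).
x = i·n + j = 6·10 + 7 = 67.
Check: 15^67 ≡ 76 (mod 97).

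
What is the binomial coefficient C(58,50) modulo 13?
0

Using Lucas' theorem:
Write n=58 and k=50 in base 13:
n in base 13: [4, 6]
k in base 13: [3, 11]
C(58,50) mod 13 = ∏ C(n_i, k_i) mod 13
Digit binomials (mod 13): C(4,3) = 4; C(6,11) = 0 (k_i > n_i)
Product: 4 × 0 = 0 ≡ 0 (mod 13)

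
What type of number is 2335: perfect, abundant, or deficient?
deficient

Proper divisors of 2335: sum = 1 + 5 + 467 = 473
Since 473 < 2335, 2335 is deficient.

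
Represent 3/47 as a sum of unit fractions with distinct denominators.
1/16 + 1/752

Greedy algorithm:
3/47: ceiling(47/3) = 16, use 1/16
1/752: ceiling(752/1) = 752, use 1/752
Result: 3/47 = 1/16 + 1/752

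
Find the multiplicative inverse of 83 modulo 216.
203

gcd(83, 216) = 1, so the inverse exists.
Extended Euclidean algorithm on (216, 83):
216 = 2 × 83 + 50  ⟹  50 = (1)·216 + (-2)·83
83 = 1 × 50 + 33  ⟹  33 = (-1)·216 + (3)·83
50 = 1 × 33 + 17  ⟹  17 = (2)·216 + (-5)·83
33 = 1 × 17 + 16  ⟹  16 = (-3)·216 + (8)·83
17 = 1 × 16 + 1  ⟹  1 = (5)·216 + (-13)·83
So (-13)·83 ≡ 1 (mod 216), i.e. 83^(-1) ≡ -13 ≡ 203 (mod 216).
Check: 83 × 203 = 16849 ≡ 1 (mod 216)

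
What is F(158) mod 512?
153

Matrix identity: Q^n = [[F_(n+1), F_n], [F_n, F_(n-1)]] with Q = [[1,1],[1,0]].
n = 158 = 10011110₂. Square-and-multiply, entries mod 512:
Q^1 = [[1,1],[1,0]]
Q^2 = (Q^1)² = [[2,1],[1,1]]
Q^4 = (Q^2)² = [[5,3],[3,2]]
Q^9 = (Q^4)²·Q = [[55,34],[34,21]]
Q^19 = (Q^9)²·Q = [[109,85],[85,24]]
Q^39 = (Q^19)²·Q = [[203,162],[162,41]]
Q^79 = (Q^39)²·Q = [[485,381],[381,104]]
Q^158 = (Q^79)² = [[482,153],[153,329]]
F_158 mod 512 = Q^158[0][1] = 153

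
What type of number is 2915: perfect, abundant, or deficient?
deficient

Proper divisors of 2915: sum = 1 + 5 + 11 + 53 + 55 + 265 + 583 = 973
Since 973 < 2915, 2915 is deficient.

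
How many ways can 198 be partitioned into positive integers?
3345365983698

p(n) counts ways to write n as a sum of positive integers (order ignored).
Euler's pentagonal recurrence: p(k) = p(k-1) + p(k-2) - p(k-5) - p(k-7) + p(k-12) + p(k-15) - ... (offsets j(3j∓1)/2, signs ++--, p(0)=1, p(<0)=0).
DP table for k = 0..197: p(0)=1, p(1)=1, p(2)=2, p(3)=3, p(4)=5, p(5)=7, p(6)=11, p(7)=15, p(8)=22, p(9)=30, p(10)=42, p(11)=56, p(12)=77, p(13)=101, p(14)=135, p(15)=176, p(16)=231, p(17)=297, p(18)=385, p(19)=490, p(20)=627, p(21)=792, p(22)=1002, p(23)=1255, p(24)=1575, p(25)=1958, p(26)=2436, p(27)=3010, p(28)=3718, p(29)=4565, p(30)=5604, p(31)=6842, p(32)=8349, p(33)=10143, p(34)=12310, p(35)=14883, p(36)=17977, p(37)=21637, p(38)=26015, p(39)=31185, p(40)=37338, p(41)=44583, p(42)=53174, p(43)=63261, p(44)=75175, p(45)=89134, p(46)=105558, p(47)=124754, p(48)=147273, p(49)=173525, p(50)=204226, p(51)=239943, p(52)=281589, p(53)=329931, p(54)=386155, p(55)=451276, p(56)=526823, p(57)=614154, p(58)=715220, p(59)=831820, p(60)=966467, p(61)=1121505, p(62)=1300156, p(63)=1505499, p(64)=1741630, p(65)=2012558, p(66)=2323520, p(67)=2679689, p(68)=3087735, p(69)=3554345, p(70)=4087968, p(71)=4697205, p(72)=5392783, p(73)=6185689, p(74)=7089500, p(75)=8118264, p(76)=9289091, p(77)=10619863, p(78)=12132164, p(79)=13848650, p(80)=15796476, p(81)=18004327, p(82)=20506255, p(83)=23338469, p(84)=26543660, p(85)=30167357, p(86)=34262962, p(87)=38887673, p(88)=44108109, p(89)=49995925, p(90)=56634173, p(91)=64112359, p(92)=72533807, p(93)=82010177, p(94)=92669720, p(95)=104651419, p(96)=118114304, p(97)=133230930, p(98)=150198136, p(99)=169229875, p(100)=190569292, p(101)=214481126, p(102)=241265379, p(103)=271248950, p(104)=304801365, p(105)=342325709, p(106)=384276336, p(107)=431149389, p(108)=483502844, p(109)=541946240, p(110)=607163746, p(111)=679903203, p(112)=761002156, p(113)=851376628, p(114)=952050665, p(115)=1064144451, p(116)=1188908248, p(117)=1327710076, p(118)=1482074143, p(119)=1653668665, p(120)=1844349560, p(121)=2056148051, p(122)=2291320912, p(123)=2552338241, p(124)=2841940500, p(125)=3163127352, p(126)=3519222692, p(127)=3913864295, p(128)=4351078600, p(129)=4835271870, p(130)=5371315400, p(131)=5964539504, p(132)=6620830889, p(133)=7346629512, p(134)=8149040695, p(135)=9035836076, p(136)=10015581680, p(137)=11097645016, p(138)=12292341831, p(139)=13610949895, p(140)=15065878135, p(141)=16670689208, p(142)=18440293320, p(143)=20390982757, p(144)=22540654445, p(145)=24908858009, p(146)=27517052599, p(147)=30388671978, p(148)=33549419497, p(149)=37027355200, p(150)=40853235313, p(151)=45060624582, p(152)=49686288421, p(153)=54770336324, p(154)=60356673280, p(155)=66493182097, p(156)=73232243759, p(157)=80630964769, p(158)=88751778802, p(159)=97662728555, p(160)=107438159466, p(161)=118159068427, p(162)=129913904637, p(163)=142798995930, p(164)=156919475295, p(165)=172389800255, p(166)=189334822579, p(167)=207890420102, p(168)=228204732751, p(169)=250438925115, p(170)=274768617130, p(171)=301384802048, p(172)=330495499613, p(173)=362326859895, p(174)=397125074750, p(175)=435157697830, p(176)=476715857290, p(177)=522115831195, p(178)=571701605655, p(179)=625846753120, p(180)=684957390936, p(181)=749474411781, p(182)=819876908323, p(183)=896684817527, p(184)=980462880430, p(185)=1071823774337, p(186)=1171432692373, p(187)=1280011042268, p(188)=1398341745571, p(189)=1527273599625, p(190)=1667727404093, p(191)=1820701100652, p(192)=1987276856363, p(193)=2168627105469, p(194)=2366022741845, p(195)=2580840212973, p(196)=2814570987591, p(197)=3068829878530.
Final step: p(198) = p(197) + p(196) - p(193) - p(191) + p(186) + p(183) - p(176) - p(172) + p(163) + p(158) - p(147) - p(141) + p(128) + p(121) - p(106) - p(98) + p(81) + p(72) - p(53) - p(43) + p(22) + p(11)
= 3068829878530 + 2814570987591 - 2168627105469 - 1820701100652 + 1171432692373 + 896684817527 - 476715857290 - 330495499613 + 142798995930 + 88751778802 - 30388671978 - 16670689208 + 4351078600 + 2056148051 - 384276336 - 150198136 + 18004327 + 5392783 - 329931 - 63261 + 1002 + 56
= 3345365983698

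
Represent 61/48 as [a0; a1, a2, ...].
[1; 3, 1, 2, 4]

Euclidean algorithm steps:
61 = 1 × 48 + 13
48 = 3 × 13 + 9
13 = 1 × 9 + 4
9 = 2 × 4 + 1
4 = 4 × 1 + 0
Continued fraction: [1; 3, 1, 2, 4]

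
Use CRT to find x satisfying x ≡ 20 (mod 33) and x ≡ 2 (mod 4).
86

Using Chinese Remainder Theorem:
M = 33 × 4 = 132
M1 = 4, M2 = 33
y1 = 4^(-1) mod 33 = 25
y2 = 33^(-1) mod 4 = 1
x = (20×4×25 + 2×33×1) mod 132 = 86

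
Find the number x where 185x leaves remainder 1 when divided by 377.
269

gcd(185, 377) = 1, so the inverse exists.
Extended Euclidean algorithm on (377, 185):
377 = 2 × 185 + 7  ⟹  7 = (1)·377 + (-2)·185
185 = 26 × 7 + 3  ⟹  3 = (-26)·377 + (53)·185
7 = 2 × 3 + 1  ⟹  1 = (53)·377 + (-108)·185
So (-108)·185 ≡ 1 (mod 377), i.e. 185^(-1) ≡ -108 ≡ 269 (mod 377).
Check: 185 × 269 = 49765 ≡ 1 (mod 377)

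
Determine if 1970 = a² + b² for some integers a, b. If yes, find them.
11² + 43² (a=11, b=43)

Factorization: 1970 = 2 × 5 × 197
By Fermat: n is sum of two squares iff every prime p ≡ 3 (mod 4) appears to even power.
All primes ≡ 3 (mod 4) appear to even power.
Search a = 0, 1, 2, … for 1970 - a² a perfect square: first hit at a = 11: 1970 - 121 = 1849 = 43².
1970 = 11² + 43² = 121 + 1849 ✓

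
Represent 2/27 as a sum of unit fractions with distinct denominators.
1/14 + 1/378

Greedy algorithm:
2/27: ceiling(27/2) = 14, use 1/14
1/378: ceiling(378/1) = 378, use 1/378
Result: 2/27 = 1/14 + 1/378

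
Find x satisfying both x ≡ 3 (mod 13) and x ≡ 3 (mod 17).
3

Using Chinese Remainder Theorem:
M = 13 × 17 = 221
M1 = 17, M2 = 13
y1 = 17^(-1) mod 13 = 10
y2 = 13^(-1) mod 17 = 4
x = (3×17×10 + 3×13×4) mod 221 = 3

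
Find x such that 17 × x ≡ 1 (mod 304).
161

gcd(17, 304) = 1, so the inverse exists.
Extended Euclidean algorithm on (304, 17):
304 = 17 × 17 + 15  ⟹  15 = (1)·304 + (-17)·17
17 = 1 × 15 + 2  ⟹  2 = (-1)·304 + (18)·17
15 = 7 × 2 + 1  ⟹  1 = (8)·304 + (-143)·17
So (-143)·17 ≡ 1 (mod 304), i.e. 17^(-1) ≡ -143 ≡ 161 (mod 304).
Check: 17 × 161 = 2737 ≡ 1 (mod 304)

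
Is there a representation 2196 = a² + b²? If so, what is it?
30² + 36² (a=30, b=36)

Factorization: 2196 = 2^2 × 3^2 × 61
By Fermat: n is sum of two squares iff every prime p ≡ 3 (mod 4) appears to even power.
All primes ≡ 3 (mod 4) appear to even power.
Search a = 0, 1, 2, … for 2196 - a² a perfect square: first hit at a = 30: 2196 - 900 = 1296 = 36².
2196 = 30² + 36² = 900 + 1296 ✓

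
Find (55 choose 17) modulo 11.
0

Using Lucas' theorem:
Write n=55 and k=17 in base 11:
n in base 11: [5, 0]
k in base 11: [1, 6]
C(55,17) mod 11 = ∏ C(n_i, k_i) mod 11
Digit binomials (mod 11): C(5,1) = 5; C(0,6) = 0 (k_i > n_i)
Product: 5 × 0 = 0 ≡ 0 (mod 11)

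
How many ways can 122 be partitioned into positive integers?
2291320912

p(n) counts ways to write n as a sum of positive integers (order ignored).
Euler's pentagonal recurrence: p(k) = p(k-1) + p(k-2) - p(k-5) - p(k-7) + p(k-12) + p(k-15) - ... (offsets j(3j∓1)/2, signs ++--, p(0)=1, p(<0)=0).
DP table for k = 0..121: p(0)=1, p(1)=1, p(2)=2, p(3)=3, p(4)=5, p(5)=7, p(6)=11, p(7)=15, p(8)=22, p(9)=30, p(10)=42, p(11)=56, p(12)=77, p(13)=101, p(14)=135, p(15)=176, p(16)=231, p(17)=297, p(18)=385, p(19)=490, p(20)=627, p(21)=792, p(22)=1002, p(23)=1255, p(24)=1575, p(25)=1958, p(26)=2436, p(27)=3010, p(28)=3718, p(29)=4565, p(30)=5604, p(31)=6842, p(32)=8349, p(33)=10143, p(34)=12310, p(35)=14883, p(36)=17977, p(37)=21637, p(38)=26015, p(39)=31185, p(40)=37338, p(41)=44583, p(42)=53174, p(43)=63261, p(44)=75175, p(45)=89134, p(46)=105558, p(47)=124754, p(48)=147273, p(49)=173525, p(50)=204226, p(51)=239943, p(52)=281589, p(53)=329931, p(54)=386155, p(55)=451276, p(56)=526823, p(57)=614154, p(58)=715220, p(59)=831820, p(60)=966467, p(61)=1121505, p(62)=1300156, p(63)=1505499, p(64)=1741630, p(65)=2012558, p(66)=2323520, p(67)=2679689, p(68)=3087735, p(69)=3554345, p(70)=4087968, p(71)=4697205, p(72)=5392783, p(73)=6185689, p(74)=7089500, p(75)=8118264, p(76)=9289091, p(77)=10619863, p(78)=12132164, p(79)=13848650, p(80)=15796476, p(81)=18004327, p(82)=20506255, p(83)=23338469, p(84)=26543660, p(85)=30167357, p(86)=34262962, p(87)=38887673, p(88)=44108109, p(89)=49995925, p(90)=56634173, p(91)=64112359, p(92)=72533807, p(93)=82010177, p(94)=92669720, p(95)=104651419, p(96)=118114304, p(97)=133230930, p(98)=150198136, p(99)=169229875, p(100)=190569292, p(101)=214481126, p(102)=241265379, p(103)=271248950, p(104)=304801365, p(105)=342325709, p(106)=384276336, p(107)=431149389, p(108)=483502844, p(109)=541946240, p(110)=607163746, p(111)=679903203, p(112)=761002156, p(113)=851376628, p(114)=952050665, p(115)=1064144451, p(116)=1188908248, p(117)=1327710076, p(118)=1482074143, p(119)=1653668665, p(120)=1844349560, p(121)=2056148051.
Final step: p(122) = p(121) + p(120) - p(117) - p(115) + p(110) + p(107) - p(100) - p(96) + p(87) + p(82) - p(71) - p(65) + p(52) + p(45) - p(30) - p(22) + p(5)
= 2056148051 + 1844349560 - 1327710076 - 1064144451 + 607163746 + 431149389 - 190569292 - 118114304 + 38887673 + 20506255 - 4697205 - 2012558 + 281589 + 89134 - 5604 - 1002 + 7
= 2291320912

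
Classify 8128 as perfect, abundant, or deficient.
perfect

Proper divisors of 8128: sum = 1 + 2 + 4 + 8 + 16 + 32 + 64 + 127 + 254 + 508 + 1016 + 2032 + 4064 = 8128
Since 8128 = 8128, 8128 is perfect.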